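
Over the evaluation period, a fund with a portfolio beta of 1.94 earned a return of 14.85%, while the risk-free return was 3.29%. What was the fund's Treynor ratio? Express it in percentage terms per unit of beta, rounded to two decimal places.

Treynor = (R_P − R_f) / β_P = (14.85% − 3.29%) / 1.9400 = 11.56% / 1.9400 = 5.96%

5.96%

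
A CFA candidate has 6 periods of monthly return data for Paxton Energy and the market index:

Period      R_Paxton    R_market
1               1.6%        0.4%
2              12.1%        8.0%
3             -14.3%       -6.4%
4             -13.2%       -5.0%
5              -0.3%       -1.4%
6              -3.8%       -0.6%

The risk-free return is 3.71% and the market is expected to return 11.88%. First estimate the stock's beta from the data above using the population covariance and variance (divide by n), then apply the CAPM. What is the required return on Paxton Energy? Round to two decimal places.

Mean R_i = (1.6 + 12.1 − 14.3 − 13.2 − 0.3 − 3.8) / 6 = -2.9833%
Mean R_m = (0.4 + 8.0 − 6.4 − 5.0 − 1.4 − 0.6) / 6 = -0.8333%
Σ(R_i − R̄_i)(R_m − R̄_m) = 242.7433  ⇒  Cov = 242.7433 / 6 = 40.4572
Σ(R_m − R̄_m)² = 128.2733  ⇒  Var(R_m) = 128.2733 / 6 = 21.3789
β = Cov / Var(R_m) = 40.4572 / 21.3789 = 1.8924
MRP = 11.88% − 3.71% = 8.17%
E(R) = R_f + β × MRP = 3.71% + 1.8924 × 8.17% = 19.17%

19.17%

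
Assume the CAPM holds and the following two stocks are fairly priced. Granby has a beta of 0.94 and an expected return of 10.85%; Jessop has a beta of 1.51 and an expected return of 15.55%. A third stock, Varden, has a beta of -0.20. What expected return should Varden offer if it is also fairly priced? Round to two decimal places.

MRP (SML slope) = (15.55% − 10.85%) / (1.51 − 0.94) = 4.70% / 0.57 = 8.2456%
R_f (intercept) = 10.85% − 0.94 × 8.2456% = 3.0991%
E(R_Varden) = R_f + β × MRP = 3.0991% + -0.20 × 8.2456% = 1.45%

1.45%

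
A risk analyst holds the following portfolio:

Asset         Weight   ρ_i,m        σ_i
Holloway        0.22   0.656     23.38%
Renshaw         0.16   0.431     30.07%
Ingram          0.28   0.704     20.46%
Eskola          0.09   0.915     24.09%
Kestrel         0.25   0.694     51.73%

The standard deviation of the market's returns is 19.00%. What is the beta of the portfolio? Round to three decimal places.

1.076

β_Holloway = 0.656 × 23.38% / 19.00% = 0.8072
β_Renshaw = 0.431 × 30.07% / 19.00% = 0.6821
β_Ingram = 0.704 × 20.46% / 19.00% = 0.7581
β_Eskola = 0.915 × 24.09% / 19.00% = 1.1601
β_Kestrel = 0.694 × 51.73% / 19.00% = 1.8895
β_P = Σ w_i β_i = 0.22×0.8072 + 0.16×0.6821 + 0.28×0.7581 + 0.09×1.1601 + 0.25×1.8895 = 1.0758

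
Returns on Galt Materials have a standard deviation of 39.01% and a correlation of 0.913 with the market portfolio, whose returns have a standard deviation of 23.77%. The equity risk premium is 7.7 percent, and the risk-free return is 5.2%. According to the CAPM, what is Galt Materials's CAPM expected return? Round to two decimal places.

16.74%

β = ρ × σ_i / σ_m = 0.913 × 39.01% / 23.77% = 1.4984
E(R) = 5.2% + 1.4984 × 7.7% = 16.74%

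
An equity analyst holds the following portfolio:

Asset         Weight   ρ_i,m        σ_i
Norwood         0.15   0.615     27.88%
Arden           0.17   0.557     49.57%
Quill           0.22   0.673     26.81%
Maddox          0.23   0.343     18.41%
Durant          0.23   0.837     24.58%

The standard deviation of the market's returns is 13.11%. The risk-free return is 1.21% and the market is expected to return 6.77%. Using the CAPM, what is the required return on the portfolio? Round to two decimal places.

β_Norwood = 0.615 × 27.88% / 13.11% = 1.3079
β_Arden = 0.557 × 49.57% / 13.11% = 2.1061
β_Quill = 0.673 × 26.81% / 13.11% = 1.3763
β_Maddox = 0.343 × 18.41% / 13.11% = 0.4817
β_Durant = 0.837 × 24.58% / 13.11% = 1.5693
β_P = Σ w_i β_i = 0.15×1.3079 + 0.17×2.1061 + 0.22×1.3763 + 0.23×0.4817 + 0.23×1.5693 = 1.3287
MRP = 6.77% − 1.21% = 5.56%
E(R_P) = R_f + β_P × MRP = 1.21% + 1.3287 × 5.56% = 8.60%

8.60%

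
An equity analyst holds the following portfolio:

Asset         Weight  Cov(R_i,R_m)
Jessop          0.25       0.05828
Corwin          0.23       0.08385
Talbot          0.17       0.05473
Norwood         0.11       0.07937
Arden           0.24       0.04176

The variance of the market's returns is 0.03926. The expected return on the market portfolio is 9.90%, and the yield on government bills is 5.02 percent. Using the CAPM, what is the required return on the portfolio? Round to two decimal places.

12.72%

β_Jessop = 0.05828 / 0.03926 = 1.4845
β_Corwin = 0.08385 / 0.03926 = 2.1358
β_Talbot = 0.05473 / 0.03926 = 1.3940
β_Norwood = 0.07937 / 0.03926 = 2.0217
β_Arden = 0.04176 / 0.03926 = 1.0637
β_P = Σ w_i β_i = 0.25×1.4845 + 0.23×2.1358 + 0.17×1.3940 + 0.11×2.0217 + 0.24×1.0637 = 1.5770
MRP = 9.90% − 5.02% = 4.88%
E(R_P) = R_f + β_P × MRP = 5.02% + 1.5770 × 4.88% = 12.72%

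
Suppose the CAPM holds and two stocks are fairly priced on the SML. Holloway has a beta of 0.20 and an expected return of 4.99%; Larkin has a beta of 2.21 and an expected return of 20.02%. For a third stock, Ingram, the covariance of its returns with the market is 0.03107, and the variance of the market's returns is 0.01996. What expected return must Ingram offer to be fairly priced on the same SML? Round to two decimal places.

15.13%

MRP = (20.02% − 4.99%) / (2.21 − 0.20) = 7.4776%
R_f = 4.99% − 0.20 × 7.4776% = 3.4945%
β_Ingram = Cov / Var(R_m) = 0.03107 / 0.01996 = 1.5566
E(R_Ingram) = R_f + β × MRP = 3.4945% + 1.5566 × 7.4776% = 15.13%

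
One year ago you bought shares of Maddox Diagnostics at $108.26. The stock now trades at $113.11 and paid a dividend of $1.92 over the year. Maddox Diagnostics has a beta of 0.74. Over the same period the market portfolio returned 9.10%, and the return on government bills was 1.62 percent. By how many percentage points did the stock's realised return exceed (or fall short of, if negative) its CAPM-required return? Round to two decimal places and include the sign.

Realised HPR = (P1 + D1 − P0) / P0 = (113.11 + 1.92 − 108.26) / 108.26 = 6.77 / 108.26 = 6.2535%
MRP = 9.10% − 1.62% = 7.48%
CAPM required = R_f + β·MRP = 1.62% + 0.74 × 7.48% = 7.1552%
α = realised − required = 6.2535% − 7.1552% = -0.90%

-0.90%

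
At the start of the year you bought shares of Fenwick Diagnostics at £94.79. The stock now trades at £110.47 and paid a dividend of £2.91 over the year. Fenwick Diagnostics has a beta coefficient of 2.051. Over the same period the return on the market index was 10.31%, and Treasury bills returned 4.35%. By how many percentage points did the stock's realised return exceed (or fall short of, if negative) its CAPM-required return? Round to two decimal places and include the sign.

Realised HPR = (P1 + D1 − P0) / P0 = (110.47 + 2.91 − 94.79) / 94.79 = 18.59 / 94.79 = 19.6118%
MRP = 10.31% − 4.35% = 5.96%
CAPM required = R_f + β·MRP = 4.35% + 2.051 × 5.96% = 16.57396%
α = realised − required = 19.6118% − 16.57396% = +3.04%

+3.04%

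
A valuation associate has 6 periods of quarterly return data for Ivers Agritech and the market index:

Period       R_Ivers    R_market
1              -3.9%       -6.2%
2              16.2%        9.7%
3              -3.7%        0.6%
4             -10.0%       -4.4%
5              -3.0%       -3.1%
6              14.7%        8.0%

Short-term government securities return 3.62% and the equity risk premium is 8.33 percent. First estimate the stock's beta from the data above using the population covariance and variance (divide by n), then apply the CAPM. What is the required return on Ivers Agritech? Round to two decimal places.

16.44%

Mean R_i = (-3.9 + 16.2 − 3.7 − 10.0 − 3.0 + 14.7) / 6 = 1.7167%
Mean R_m = (-6.2 + 9.7 + 0.6 − 4.4 − 3.1 + 8.0) / 6 = 0.7667%
Σ(R_i − R̄_i)(R_m − R̄_m) = 342.1033  ⇒  Cov = 342.1033 / 6 = 57.0172
Σ(R_m − R̄_m)² = 222.3333  ⇒  Var(R_m) = 222.3333 / 6 = 37.0556
β = Cov / Var(R_m) = 57.0172 / 37.0556 = 1.5387
E(R) = R_f + β × MRP = 3.62% + 1.5387 × 8.33% = 16.44%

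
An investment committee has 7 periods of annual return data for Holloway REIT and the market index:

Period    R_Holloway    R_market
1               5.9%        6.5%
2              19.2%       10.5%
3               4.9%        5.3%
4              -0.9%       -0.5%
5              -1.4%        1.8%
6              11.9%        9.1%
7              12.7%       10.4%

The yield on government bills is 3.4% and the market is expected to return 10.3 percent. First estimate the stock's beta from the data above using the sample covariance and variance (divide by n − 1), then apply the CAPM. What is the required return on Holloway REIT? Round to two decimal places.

14.86%

Mean R_i = (5.9 + 19.2 + 4.9 − 0.9 − 1.4 + 11.9 + 12.7) / 7 = 7.4714%
Mean R_m = (6.5 + 10.5 + 5.3 − 0.5 + 1.8 + 9.1 + 10.4) / 7 = 6.1571%
Σ(R_i − R̄_i)(R_m − R̄_m) = 182.2014  ⇒  Cov = 182.2014 / 6 = 30.3669
Σ(R_m − R̄_m)² = 109.6771  ⇒  Var(R_m) = 109.6771 / 6 = 18.2795
β = Cov / Var(R_m) = 30.3669 / 18.2795 = 1.6613
MRP = 10.3% − 3.4% = 6.90%
E(R) = R_f + β × MRP = 3.4% + 1.6613 × 6.9% = 14.86%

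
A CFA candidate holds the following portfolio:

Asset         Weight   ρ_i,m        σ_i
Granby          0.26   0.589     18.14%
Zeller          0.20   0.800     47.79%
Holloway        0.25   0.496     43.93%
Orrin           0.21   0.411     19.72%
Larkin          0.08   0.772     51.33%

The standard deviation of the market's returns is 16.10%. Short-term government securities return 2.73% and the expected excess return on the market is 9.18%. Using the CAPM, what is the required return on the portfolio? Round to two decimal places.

14.56%

β_Granby = 0.589 × 18.14% / 16.10% = 0.6636
β_Zeller = 0.800 × 47.79% / 16.10% = 2.3747
β_Holloway = 0.496 × 43.93% / 16.10% = 1.3534
β_Orrin = 0.411 × 19.72% / 16.10% = 0.5034
β_Larkin = 0.772 × 51.33% / 16.10% = 2.4613
β_P = Σ w_i β_i = 0.26×0.6636 + 0.20×2.3747 + 0.25×1.3534 + 0.21×0.5034 + 0.08×2.4613 = 1.2884
E(R_P) = R_f + β_P × MRP = 2.73% + 1.2884 × 9.18% = 14.56%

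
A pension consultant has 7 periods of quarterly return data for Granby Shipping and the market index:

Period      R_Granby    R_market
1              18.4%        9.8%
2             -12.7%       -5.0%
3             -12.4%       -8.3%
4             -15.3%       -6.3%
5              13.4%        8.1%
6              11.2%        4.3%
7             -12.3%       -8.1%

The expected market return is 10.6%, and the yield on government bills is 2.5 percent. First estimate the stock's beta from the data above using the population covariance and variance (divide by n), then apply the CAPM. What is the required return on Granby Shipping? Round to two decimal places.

17.44%

Mean R_i = (18.4 − 12.7 − 12.4 − 15.3 + 13.4 + 11.2 − 12.3) / 7 = -1.3857%
Mean R_m = (9.8 − 5.0 − 8.3 − 6.3 + 8.1 + 4.3 − 8.1) / 7 = -0.7857%
Σ(R_i − R̄_i)(R_m − R̄_m) = 691.8386  ⇒  Cov = 691.8386 / 7 = 98.8341
Σ(R_m − R̄_m)² = 375.0086  ⇒  Var(R_m) = 375.0086 / 7 = 53.5727
β = Cov / Var(R_m) = 98.8341 / 53.5727 = 1.8449
MRP = 10.6% − 2.5% = 8.10%
E(R) = R_f + β × MRP = 2.5% + 1.8449 × 8.1% = 17.44%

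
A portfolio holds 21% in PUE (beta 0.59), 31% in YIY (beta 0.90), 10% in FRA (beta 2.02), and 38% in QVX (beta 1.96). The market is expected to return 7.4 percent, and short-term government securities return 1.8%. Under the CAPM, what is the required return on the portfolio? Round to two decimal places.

9.36%

β_P = Σ w_i β_i = 0.21×0.59 + 0.31×0.90 + 0.10×2.02 + 0.38×1.96 = 1.3497
MRP = 7.4% − 1.8% = 5.60%
E(R_P) = R_f + β_P × MRP = 1.8% + 1.3497 × 5.6% = 9.36%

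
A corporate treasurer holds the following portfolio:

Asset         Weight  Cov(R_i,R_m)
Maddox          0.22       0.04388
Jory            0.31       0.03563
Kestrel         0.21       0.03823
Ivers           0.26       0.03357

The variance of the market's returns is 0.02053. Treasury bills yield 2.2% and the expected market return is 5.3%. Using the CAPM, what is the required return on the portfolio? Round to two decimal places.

7.86%

β_Maddox = 0.04388 / 0.02053 = 2.1374
β_Jory = 0.03563 / 0.02053 = 1.7355
β_Kestrel = 0.03823 / 0.02053 = 1.8622
β_Ivers = 0.03357 / 0.02053 = 1.6352
β_P = Σ w_i β_i = 0.22×2.1374 + 0.31×1.7355 + 0.21×1.8622 + 0.26×1.6352 = 1.8244
MRP = 5.3% − 2.2% = 3.10%
E(R_P) = R_f + β_P × MRP = 2.2% + 1.8244 × 3.1% = 7.86%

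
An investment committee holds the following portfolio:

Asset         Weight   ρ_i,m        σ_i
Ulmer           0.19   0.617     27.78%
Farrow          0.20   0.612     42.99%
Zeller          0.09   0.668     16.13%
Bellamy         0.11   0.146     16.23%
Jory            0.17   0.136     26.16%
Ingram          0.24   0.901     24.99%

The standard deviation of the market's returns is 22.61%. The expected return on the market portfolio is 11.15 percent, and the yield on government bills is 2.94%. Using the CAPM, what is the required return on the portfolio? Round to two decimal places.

β_Ulmer = 0.617 × 27.78% / 22.61% = 0.7581
β_Farrow = 0.612 × 42.99% / 22.61% = 1.1636
β_Zeller = 0.668 × 16.13% / 22.61% = 0.4766
β_Bellamy = 0.146 × 16.23% / 22.61% = 0.1048
β_Jory = 0.136 × 26.16% / 22.61% = 0.1574
β_Ingram = 0.901 × 24.99% / 22.61% = 0.9958
β_P = Σ w_i β_i = 0.19×0.7581 + 0.20×1.1636 + 0.09×0.4766 + 0.11×0.1048 + 0.17×0.1574 + 0.24×0.9958 = 0.6969
MRP = 11.15% − 2.94% = 8.21%
E(R_P) = R_f + β_P × MRP = 2.94% + 0.6969 × 8.21% = 8.66%

8.66%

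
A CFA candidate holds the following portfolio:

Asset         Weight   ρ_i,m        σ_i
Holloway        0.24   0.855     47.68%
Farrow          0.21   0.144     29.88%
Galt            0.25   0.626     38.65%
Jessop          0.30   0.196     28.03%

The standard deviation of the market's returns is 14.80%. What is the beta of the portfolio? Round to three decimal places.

1.242

β_Holloway = 0.855 × 47.68% / 14.80% = 2.7545
β_Farrow = 0.144 × 29.88% / 14.80% = 0.2907
β_Galt = 0.626 × 38.65% / 14.80% = 1.6348
β_Jessop = 0.196 × 28.03% / 14.80% = 0.3712
β_P = Σ w_i β_i = 0.24×2.7545 + 0.21×0.2907 + 0.25×1.6348 + 0.30×0.3712 = 1.2422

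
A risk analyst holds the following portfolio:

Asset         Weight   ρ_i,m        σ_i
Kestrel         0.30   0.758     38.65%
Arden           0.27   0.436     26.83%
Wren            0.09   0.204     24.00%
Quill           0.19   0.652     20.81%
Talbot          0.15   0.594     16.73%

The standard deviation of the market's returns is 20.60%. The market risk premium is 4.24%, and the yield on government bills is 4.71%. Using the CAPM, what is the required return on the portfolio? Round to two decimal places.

β_Kestrel = 0.758 × 38.65% / 20.60% = 1.4222
β_Arden = 0.436 × 26.83% / 20.60% = 0.5679
β_Wren = 0.204 × 24.00% / 20.60% = 0.2377
β_Quill = 0.652 × 20.81% / 20.60% = 0.6586
β_Talbot = 0.594 × 16.73% / 20.60% = 0.4824
β_P = Σ w_i β_i = 0.30×1.4222 + 0.27×0.5679 + 0.09×0.2377 + 0.19×0.6586 + 0.15×0.4824 = 0.7989
E(R_P) = R_f + β_P × MRP = 4.71% + 0.7989 × 4.24% = 8.10%

8.10%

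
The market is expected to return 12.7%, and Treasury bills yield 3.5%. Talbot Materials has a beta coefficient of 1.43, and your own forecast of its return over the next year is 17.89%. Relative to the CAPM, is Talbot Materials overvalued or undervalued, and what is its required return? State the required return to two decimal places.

MRP = 12.7% − 3.5% = 9.20%
Required return = R_f + β·MRP = 3.5% + 1.43 × 9.2% = 16.66%
Forecast 17.89% > required 16.66% → the stock plots above the SML → undervalued.

Undervalued; required return 16.66%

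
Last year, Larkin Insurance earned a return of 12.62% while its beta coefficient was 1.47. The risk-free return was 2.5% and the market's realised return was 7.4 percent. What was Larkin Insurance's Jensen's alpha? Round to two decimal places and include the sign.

+2.92%

Market excess return = 7.4% − 2.5% = 4.90%
CAPM benchmark = R_f + β(R_m − R_f) = 2.5% + 1.47 × 4.9% = 9.7030%
α = actual − benchmark = 12.62% − 9.7030% = +2.92%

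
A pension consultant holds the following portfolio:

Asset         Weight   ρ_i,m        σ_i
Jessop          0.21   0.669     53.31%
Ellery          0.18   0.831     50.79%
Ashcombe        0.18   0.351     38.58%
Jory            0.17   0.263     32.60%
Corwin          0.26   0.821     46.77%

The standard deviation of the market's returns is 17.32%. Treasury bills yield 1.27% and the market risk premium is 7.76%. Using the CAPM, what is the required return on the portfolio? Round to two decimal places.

14.25%

β_Jessop = 0.669 × 53.31% / 17.32% = 2.0591
β_Ellery = 0.831 × 50.79% / 17.32% = 2.4369
β_Ashcombe = 0.351 × 38.58% / 17.32% = 0.7818
β_Jory = 0.263 × 32.60% / 17.32% = 0.4950
β_Corwin = 0.821 × 46.77% / 17.32% = 2.2170
β_P = Σ w_i β_i = 0.21×2.0591 + 0.18×2.4369 + 0.18×0.7818 + 0.17×0.4950 + 0.26×2.2170 = 1.6723
E(R_P) = R_f + β_P × MRP = 1.27% + 1.6723 × 7.76% = 14.25%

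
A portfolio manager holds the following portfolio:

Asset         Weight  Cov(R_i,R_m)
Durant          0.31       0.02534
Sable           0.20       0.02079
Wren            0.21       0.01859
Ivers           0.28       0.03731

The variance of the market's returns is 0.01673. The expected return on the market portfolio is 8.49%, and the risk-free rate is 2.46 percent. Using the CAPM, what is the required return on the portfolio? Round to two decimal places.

β_Durant = 0.02534 / 0.01673 = 1.5146
β_Sable = 0.02079 / 0.01673 = 1.2427
β_Wren = 0.01859 / 0.01673 = 1.1112
β_Ivers = 0.03731 / 0.01673 = 2.2301
β_P = Σ w_i β_i = 0.31×1.5146 + 0.20×1.2427 + 0.21×1.1112 + 0.28×2.2301 = 1.5758
MRP = 8.49% − 2.46% = 6.03%
E(R_P) = R_f + β_P × MRP = 2.46% + 1.5758 × 6.03% = 11.96%

11.96%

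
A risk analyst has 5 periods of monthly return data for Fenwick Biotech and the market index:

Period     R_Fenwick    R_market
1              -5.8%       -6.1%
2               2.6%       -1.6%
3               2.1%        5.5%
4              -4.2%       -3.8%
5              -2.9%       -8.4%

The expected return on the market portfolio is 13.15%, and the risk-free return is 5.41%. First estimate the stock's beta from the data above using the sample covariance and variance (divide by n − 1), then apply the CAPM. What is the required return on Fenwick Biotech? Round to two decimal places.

9.46%

Mean R_i = (-5.8 + 2.6 + 2.1 − 4.2 − 2.9) / 5 = -1.6400%
Mean R_m = (-6.1 − 1.6 + 5.5 − 3.8 − 8.4) / 5 = -2.8800%
Σ(R_i − R̄_i)(R_m − R̄_m) = 59.4740  ⇒  Cov = 59.4740 / 4 = 14.8685
Σ(R_m − R̄_m)² = 113.5480  ⇒  Var(R_m) = 113.5480 / 4 = 28.3870
β = Cov / Var(R_m) = 14.8685 / 28.3870 = 0.5238
MRP = 13.15% − 5.41% = 7.74%
E(R) = R_f + β × MRP = 5.41% + 0.5238 × 7.74% = 9.46%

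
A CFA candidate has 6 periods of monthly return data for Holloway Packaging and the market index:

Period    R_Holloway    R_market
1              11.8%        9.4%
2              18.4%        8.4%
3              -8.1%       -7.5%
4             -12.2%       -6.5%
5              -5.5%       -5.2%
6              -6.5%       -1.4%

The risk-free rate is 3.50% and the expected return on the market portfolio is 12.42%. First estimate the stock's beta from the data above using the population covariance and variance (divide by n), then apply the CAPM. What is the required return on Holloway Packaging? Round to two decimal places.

17.34%

Mean R_i = (11.8 + 18.4 − 8.1 − 12.2 − 5.5 − 6.5) / 6 = -0.3500%
Mean R_m = (9.4 + 8.4 − 7.5 − 6.5 − 5.2 − 1.4) / 6 = -0.4667%
Σ(R_i − R̄_i)(R_m − R̄_m) = 442.2500  ⇒  Cov = 442.2500 / 6 = 73.7083
Σ(R_m − R̄_m)² = 285.1133  ⇒  Var(R_m) = 285.1133 / 6 = 47.5189
β = Cov / Var(R_m) = 73.7083 / 47.5189 = 1.5511
MRP = 12.42% − 3.50% = 8.92%
E(R) = R_f + β × MRP = 3.50% + 1.5511 × 8.92% = 17.34%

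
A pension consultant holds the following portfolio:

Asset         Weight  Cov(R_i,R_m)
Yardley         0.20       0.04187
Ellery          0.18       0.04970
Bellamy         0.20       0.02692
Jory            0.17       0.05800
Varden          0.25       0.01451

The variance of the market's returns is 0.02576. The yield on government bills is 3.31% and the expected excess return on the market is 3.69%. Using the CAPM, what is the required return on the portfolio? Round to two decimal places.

β_Yardley = 0.04187 / 0.02576 = 1.6254
β_Ellery = 0.04970 / 0.02576 = 1.9293
β_Bellamy = 0.02692 / 0.02576 = 1.0450
β_Jory = 0.05800 / 0.02576 = 2.2516
β_Varden = 0.01451 / 0.02576 = 0.5633
β_P = Σ w_i β_i = 0.20×1.6254 + 0.18×1.9293 + 0.20×1.0450 + 0.17×2.2516 + 0.25×0.5633 = 1.4050
E(R_P) = R_f + β_P × MRP = 3.31% + 1.4050 × 3.69% = 8.49%

8.49%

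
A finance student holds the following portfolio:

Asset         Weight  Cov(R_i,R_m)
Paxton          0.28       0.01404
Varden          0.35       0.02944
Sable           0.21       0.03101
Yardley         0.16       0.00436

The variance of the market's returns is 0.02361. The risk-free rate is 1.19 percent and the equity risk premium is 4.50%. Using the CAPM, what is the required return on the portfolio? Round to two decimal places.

β_Paxton = 0.01404 / 0.02361 = 0.5947
β_Varden = 0.02944 / 0.02361 = 1.2469
β_Sable = 0.03101 / 0.02361 = 1.3134
β_Yardley = 0.00436 / 0.02361 = 0.1847
β_P = Σ w_i β_i = 0.28×0.5947 + 0.35×1.2469 + 0.21×1.3134 + 0.16×0.1847 = 0.9083
E(R_P) = R_f + β_P × MRP = 1.19% + 0.9083 × 4.50% = 5.28%

5.28%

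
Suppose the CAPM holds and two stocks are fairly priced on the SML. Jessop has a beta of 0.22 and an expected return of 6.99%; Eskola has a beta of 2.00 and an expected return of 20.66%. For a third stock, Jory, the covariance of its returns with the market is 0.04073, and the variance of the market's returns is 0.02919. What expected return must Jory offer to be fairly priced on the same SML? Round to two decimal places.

MRP = (20.66% − 6.99%) / (2.00 − 0.22) = 7.6798%
R_f = 6.99% − 0.22 × 7.6798% = 5.3004%
β_Jory = Cov / Var(R_m) = 0.04073 / 0.02919 = 1.3953
E(R_Jory) = R_f + β × MRP = 5.3004% + 1.3953 × 7.6798% = 16.02%

16.02%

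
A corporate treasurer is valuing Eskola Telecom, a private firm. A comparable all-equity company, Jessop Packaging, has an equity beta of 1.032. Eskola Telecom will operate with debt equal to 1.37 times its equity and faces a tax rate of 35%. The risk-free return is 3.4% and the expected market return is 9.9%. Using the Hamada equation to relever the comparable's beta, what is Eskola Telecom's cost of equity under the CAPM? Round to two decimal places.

β_L = β_U × [1 + (1 − t)(D/E)] = 1.032 × [1 + (1 − 0.35) × 1.37]
    = 1.032 × [1 + 0.65 × 1.37] = 1.032 × 1.8905 = 1.9510
MRP = 9.9% − 3.4% = 6.50%
E(R) = R_f + β_L × MRP = 3.4% + 1.9510 × 6.5% = 16.08%

16.08%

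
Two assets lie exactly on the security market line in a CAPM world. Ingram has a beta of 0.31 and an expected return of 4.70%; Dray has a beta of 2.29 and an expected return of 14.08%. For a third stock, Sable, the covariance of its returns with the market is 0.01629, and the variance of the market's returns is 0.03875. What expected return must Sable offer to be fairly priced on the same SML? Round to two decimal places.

MRP = (14.08% − 4.70%) / (2.29 − 0.31) = 4.7374%
R_f = 4.70% − 0.31 × 4.7374% = 3.2314%
β_Sable = Cov / Var(R_m) = 0.01629 / 0.03875 = 0.4204
E(R_Sable) = R_f + β × MRP = 3.2314% + 0.4204 × 4.7374% = 5.22%

5.22%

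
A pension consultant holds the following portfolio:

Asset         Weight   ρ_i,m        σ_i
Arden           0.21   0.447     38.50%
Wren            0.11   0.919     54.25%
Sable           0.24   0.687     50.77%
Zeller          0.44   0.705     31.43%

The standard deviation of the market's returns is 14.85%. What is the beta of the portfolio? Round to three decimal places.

β_Arden = 0.447 × 38.50% / 14.85% = 1.1589
β_Wren = 0.919 × 54.25% / 14.85% = 3.3573
β_Sable = 0.687 × 50.77% / 14.85% = 2.3488
β_Zeller = 0.705 × 31.43% / 14.85% = 1.4921
β_P = Σ w_i β_i = 0.21×1.1589 + 0.11×3.3573 + 0.24×2.3488 + 0.44×1.4921 = 1.8329

1.833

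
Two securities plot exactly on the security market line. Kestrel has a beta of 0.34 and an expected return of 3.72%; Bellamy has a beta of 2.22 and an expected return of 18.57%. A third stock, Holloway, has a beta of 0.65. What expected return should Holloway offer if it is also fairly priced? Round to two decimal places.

MRP (SML slope) = (18.57% − 3.72%) / (2.22 − 0.34) = 14.85% / 1.88 = 7.8989%
R_f (intercept) = 3.72% − 0.34 × 7.8989% = 1.0344%
E(R_Holloway) = R_f + β × MRP = 1.0344% + 0.65 × 7.8989% = 6.17%

6.17%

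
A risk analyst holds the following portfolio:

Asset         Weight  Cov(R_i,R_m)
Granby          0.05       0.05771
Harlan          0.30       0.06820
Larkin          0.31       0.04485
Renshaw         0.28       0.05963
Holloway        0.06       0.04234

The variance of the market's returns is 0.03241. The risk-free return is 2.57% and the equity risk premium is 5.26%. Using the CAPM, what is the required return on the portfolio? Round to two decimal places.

β_Granby = 0.05771 / 0.03241 = 1.7806
β_Harlan = 0.06820 / 0.03241 = 2.1043
β_Larkin = 0.04485 / 0.03241 = 1.3838
β_Renshaw = 0.05963 / 0.03241 = 1.8399
β_Holloway = 0.04234 / 0.03241 = 1.3064
β_P = Σ w_i β_i = 0.05×1.7806 + 0.30×2.1043 + 0.31×1.3838 + 0.28×1.8399 + 0.06×1.3064 = 1.7429
E(R_P) = R_f + β_P × MRP = 2.57% + 1.7429 × 5.26% = 11.74%

11.74%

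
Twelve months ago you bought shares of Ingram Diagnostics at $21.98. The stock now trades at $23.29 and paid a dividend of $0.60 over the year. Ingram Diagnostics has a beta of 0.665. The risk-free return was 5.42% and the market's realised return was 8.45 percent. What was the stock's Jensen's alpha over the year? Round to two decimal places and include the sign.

Realised HPR = (P1 + D1 − P0) / P0 = (23.29 + 0.60 − 21.98) / 21.98 = 1.91 / 21.98 = 8.6897%
MRP = 8.45% − 5.42% = 3.03%
CAPM required = R_f + β·MRP = 5.42% + 0.665 × 3.03% = 7.43495%
α = realised − required = 8.6897% − 7.43495% = +1.25%

+1.25%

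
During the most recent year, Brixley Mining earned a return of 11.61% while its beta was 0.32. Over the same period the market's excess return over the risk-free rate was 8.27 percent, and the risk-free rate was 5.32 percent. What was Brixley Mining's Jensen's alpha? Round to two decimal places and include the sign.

+3.64%

CAPM benchmark = R_f + β(R_m − R_f) = 5.32% + 0.32 × 8.27% = 7.9664%
α = actual − benchmark = 11.61% − 7.9664% = +3.64%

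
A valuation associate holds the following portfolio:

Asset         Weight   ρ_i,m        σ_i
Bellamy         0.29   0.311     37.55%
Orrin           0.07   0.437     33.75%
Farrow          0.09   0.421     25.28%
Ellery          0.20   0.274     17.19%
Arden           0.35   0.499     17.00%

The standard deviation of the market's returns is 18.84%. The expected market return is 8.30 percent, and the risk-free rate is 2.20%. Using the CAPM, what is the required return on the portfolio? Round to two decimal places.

β_Bellamy = 0.311 × 37.55% / 18.84% = 0.6199
β_Orrin = 0.437 × 33.75% / 18.84% = 0.7828
β_Farrow = 0.421 × 25.28% / 18.84% = 0.5649
β_Ellery = 0.274 × 17.19% / 18.84% = 0.2500
β_Arden = 0.499 × 17.00% / 18.84% = 0.4503
β_P = Σ w_i β_i = 0.29×0.6199 + 0.07×0.7828 + 0.09×0.5649 + 0.20×0.2500 + 0.35×0.4503 = 0.4930
MRP = 8.30% − 2.20% = 6.10%
E(R_P) = R_f + β_P × MRP = 2.20% + 0.4930 × 6.10% = 5.21%

5.21%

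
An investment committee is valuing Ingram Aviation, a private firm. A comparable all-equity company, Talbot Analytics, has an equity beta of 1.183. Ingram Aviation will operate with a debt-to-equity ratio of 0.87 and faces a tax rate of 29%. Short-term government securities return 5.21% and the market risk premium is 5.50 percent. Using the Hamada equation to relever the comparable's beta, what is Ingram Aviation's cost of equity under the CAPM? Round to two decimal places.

β_L = β_U × [1 + (1 − t)(D/E)] = 1.183 × [1 + (1 − 0.29) × 0.87]
    = 1.183 × [1 + 0.71 × 0.87] = 1.183 × 1.6177 = 1.9137
E(R) = R_f + β_L × MRP = 5.21% + 1.9137 × 5.50% = 15.74%

15.74%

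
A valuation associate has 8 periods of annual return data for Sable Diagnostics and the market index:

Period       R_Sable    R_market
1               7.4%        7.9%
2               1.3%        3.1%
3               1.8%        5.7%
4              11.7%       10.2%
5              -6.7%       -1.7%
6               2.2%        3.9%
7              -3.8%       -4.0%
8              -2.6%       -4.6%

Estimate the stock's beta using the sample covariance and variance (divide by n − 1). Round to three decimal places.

Mean R_i = (7.4 + 1.3 + 1.8 + 11.7 − 6.7 + 2.2 − 3.8 − 2.6) / 8 = 1.4125%
Mean R_m = (7.9 + 3.1 + 5.7 + 10.2 − 1.7 + 3.9 − 4.0 − 4.6) / 8 = 2.5625%
Σ(R_i − R̄_i)(R_m − R̄_m) = 210.2638  ⇒  Cov = 210.2638 / 7 = 30.0377
Σ(R_m − R̄_m)² = 211.2788  ⇒  Var(R_m) = 211.2788 / 7 = 30.1827
β = Cov / Var(R_m) = 30.0377 / 30.1827 = 0.9952

0.995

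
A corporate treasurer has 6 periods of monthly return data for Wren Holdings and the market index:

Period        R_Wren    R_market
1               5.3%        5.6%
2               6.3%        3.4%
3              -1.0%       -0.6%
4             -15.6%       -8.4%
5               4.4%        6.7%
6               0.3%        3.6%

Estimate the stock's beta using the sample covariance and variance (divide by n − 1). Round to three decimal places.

1.388

Mean R_i = (5.3 + 6.3 − 1.0 − 15.6 + 4.4 + 0.3) / 6 = -0.0500%
Mean R_m = (5.6 + 3.4 − 0.6 − 8.4 + 6.7 + 3.6) / 6 = 1.7167%
Σ(R_i − R̄_i)(R_m − R̄_m) = 213.8150  ⇒  Cov = 213.8150 / 5 = 42.7630
Σ(R_m − R̄_m)² = 154.0083  ⇒  Var(R_m) = 154.0083 / 5 = 30.8017
β = Cov / Var(R_m) = 42.7630 / 30.8017 = 1.3883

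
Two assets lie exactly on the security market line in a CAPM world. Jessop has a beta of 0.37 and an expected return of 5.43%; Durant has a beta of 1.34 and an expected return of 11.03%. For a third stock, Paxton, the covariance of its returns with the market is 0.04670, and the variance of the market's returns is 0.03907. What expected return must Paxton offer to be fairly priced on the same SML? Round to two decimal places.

MRP = (11.03% − 5.43%) / (1.34 − 0.37) = 5.7732%
R_f = 5.43% − 0.37 × 5.7732% = 3.2939%
β_Paxton = Cov / Var(R_m) = 0.04670 / 0.03907 = 1.1953
E(R_Paxton) = R_f + β × MRP = 3.2939% + 1.1953 × 5.7732% = 10.19%

10.19%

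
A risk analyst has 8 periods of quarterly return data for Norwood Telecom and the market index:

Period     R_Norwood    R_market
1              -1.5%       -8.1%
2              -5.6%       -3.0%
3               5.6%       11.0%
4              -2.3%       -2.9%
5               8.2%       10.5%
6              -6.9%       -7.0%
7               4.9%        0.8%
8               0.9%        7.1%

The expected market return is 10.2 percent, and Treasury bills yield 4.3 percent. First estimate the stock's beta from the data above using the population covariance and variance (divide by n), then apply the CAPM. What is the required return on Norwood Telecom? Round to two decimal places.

Mean R_i = (-1.5 − 5.6 + 5.6 − 2.3 + 8.2 − 6.9 + 4.9 + 0.9) / 8 = 0.4125%
Mean R_m = (-8.1 − 3.0 + 11.0 − 2.9 + 10.5 − 7.0 + 0.8 + 7.1) / 8 = 1.0500%
Σ(R_i − R̄_i)(R_m − R̄_m) = 238.4650  ⇒  Cov = 238.4650 / 8 = 29.8081
Σ(R_m − R̄_m)² = 405.5000  ⇒  Var(R_m) = 405.5000 / 8 = 50.6875
β = Cov / Var(R_m) = 29.8081 / 50.6875 = 0.5881
MRP = 10.2% − 4.3% = 5.90%
E(R) = R_f + β × MRP = 4.3% + 0.5881 × 5.9% = 7.77%

7.77%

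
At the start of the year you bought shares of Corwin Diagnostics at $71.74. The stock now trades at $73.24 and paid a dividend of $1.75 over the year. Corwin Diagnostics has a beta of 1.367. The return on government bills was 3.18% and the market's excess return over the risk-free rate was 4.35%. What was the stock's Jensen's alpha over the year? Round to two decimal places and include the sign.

-4.60%

Realised HPR = (P1 + D1 − P0) / P0 = (73.24 + 1.75 − 71.74) / 71.74 = 3.25 / 71.74 = 4.5302%
CAPM required = R_f + β·MRP = 3.18% + 1.367 × 4.35% = 9.12645%
α = realised − required = 4.5302% − 9.12645% = -4.60%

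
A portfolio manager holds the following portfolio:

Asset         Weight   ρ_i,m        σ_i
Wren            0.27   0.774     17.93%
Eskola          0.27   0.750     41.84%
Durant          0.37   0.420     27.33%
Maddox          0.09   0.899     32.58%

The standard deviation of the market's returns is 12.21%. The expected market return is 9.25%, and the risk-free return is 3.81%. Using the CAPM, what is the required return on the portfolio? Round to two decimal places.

β_Wren = 0.774 × 17.93% / 12.21% = 1.1366
β_Eskola = 0.750 × 41.84% / 12.21% = 2.5700
β_Durant = 0.420 × 27.33% / 12.21% = 0.9401
β_Maddox = 0.899 × 32.58% / 12.21% = 2.3988
β_P = Σ w_i β_i = 0.27×1.1366 + 0.27×2.5700 + 0.37×0.9401 + 0.09×2.3988 = 1.5645
MRP = 9.25% − 3.81% = 5.44%
E(R_P) = R_f + β_P × MRP = 3.81% + 1.5645 × 5.44% = 12.32%

12.32%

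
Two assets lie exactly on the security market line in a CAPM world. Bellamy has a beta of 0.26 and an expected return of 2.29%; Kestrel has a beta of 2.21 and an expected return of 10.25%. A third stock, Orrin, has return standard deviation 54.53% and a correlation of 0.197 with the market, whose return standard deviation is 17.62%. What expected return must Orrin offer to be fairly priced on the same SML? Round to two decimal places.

3.72%

MRP = (10.25% − 2.29%) / (2.21 − 0.26) = 4.0821%
R_f = 2.29% − 0.26 × 4.0821% = 1.2287%
β_Orrin = ρ·σ_i/σ_m = 0.197 × 54.53 / 17.62 = 0.6097
E(R_Orrin) = R_f + β × MRP = 1.2287% + 0.6097 × 4.0821% = 3.72%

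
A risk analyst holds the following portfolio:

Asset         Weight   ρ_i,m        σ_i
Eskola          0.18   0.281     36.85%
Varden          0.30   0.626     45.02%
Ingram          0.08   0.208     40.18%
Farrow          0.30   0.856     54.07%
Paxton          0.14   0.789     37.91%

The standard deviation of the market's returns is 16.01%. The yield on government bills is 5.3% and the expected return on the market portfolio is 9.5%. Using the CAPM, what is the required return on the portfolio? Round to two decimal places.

β_Eskola = 0.281 × 36.85% / 16.01% = 0.6468
β_Varden = 0.626 × 45.02% / 16.01% = 1.7603
β_Ingram = 0.208 × 40.18% / 16.01% = 0.5220
β_Farrow = 0.856 × 54.07% / 16.01% = 2.8909
β_Paxton = 0.789 × 37.91% / 16.01% = 1.8683
β_P = Σ w_i β_i = 0.18×0.6468 + 0.30×1.7603 + 0.08×0.5220 + 0.30×2.8909 + 0.14×1.8683 = 1.8151
MRP = 9.5% − 5.3% = 4.20%
E(R_P) = R_f + β_P × MRP = 5.3% + 1.8151 × 4.2% = 12.92%

12.92%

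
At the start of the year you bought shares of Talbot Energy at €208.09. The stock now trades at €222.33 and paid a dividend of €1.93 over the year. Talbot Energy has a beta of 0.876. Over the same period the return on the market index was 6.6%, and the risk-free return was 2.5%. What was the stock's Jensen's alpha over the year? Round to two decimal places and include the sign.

+1.68%

Realised HPR = (P1 + D1 − P0) / P0 = (222.33 + 1.93 − 208.09) / 208.09 = 16.17 / 208.09 = 7.7707%
MRP = 6.6% − 2.5% = 4.10%
CAPM required = R_f + β·MRP = 2.5% + 0.876 × 4.1% = 6.0916%
α = realised − required = 7.7707% − 6.0916% = +1.68%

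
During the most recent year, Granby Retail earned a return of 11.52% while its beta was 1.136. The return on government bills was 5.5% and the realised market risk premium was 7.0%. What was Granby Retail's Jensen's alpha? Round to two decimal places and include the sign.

-1.93%

CAPM benchmark = R_f + β(R_m − R_f) = 5.5% + 1.136 × 7.0% = 13.4520%
α = actual − benchmark = 11.52% − 13.4520% = -1.93%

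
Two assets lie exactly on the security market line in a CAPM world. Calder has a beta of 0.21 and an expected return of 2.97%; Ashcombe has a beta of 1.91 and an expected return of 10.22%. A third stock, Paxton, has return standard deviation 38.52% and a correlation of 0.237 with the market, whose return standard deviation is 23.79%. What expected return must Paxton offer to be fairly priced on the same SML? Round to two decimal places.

3.71%

MRP = (10.22% − 2.97%) / (1.91 − 0.21) = 4.2647%
R_f = 2.97% − 0.21 × 4.2647% = 2.0744%
β_Paxton = ρ·σ_i/σ_m = 0.237 × 38.52 / 23.79 = 0.3837
E(R_Paxton) = R_f + β × MRP = 2.0744% + 0.3837 × 4.2647% = 3.71%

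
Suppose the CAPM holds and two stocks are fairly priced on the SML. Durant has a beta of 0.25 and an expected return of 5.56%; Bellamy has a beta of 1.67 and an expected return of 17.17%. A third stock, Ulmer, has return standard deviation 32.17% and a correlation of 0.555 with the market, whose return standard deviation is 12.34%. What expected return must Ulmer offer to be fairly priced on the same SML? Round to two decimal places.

15.35%

MRP = (17.17% − 5.56%) / (1.67 − 0.25) = 8.1761%
R_f = 5.56% − 0.25 × 8.1761% = 3.5160%
β_Ulmer = ρ·σ_i/σ_m = 0.555 × 32.17 / 12.34 = 1.4469
E(R_Ulmer) = R_f + β × MRP = 3.5160% + 1.4469 × 8.1761% = 15.35%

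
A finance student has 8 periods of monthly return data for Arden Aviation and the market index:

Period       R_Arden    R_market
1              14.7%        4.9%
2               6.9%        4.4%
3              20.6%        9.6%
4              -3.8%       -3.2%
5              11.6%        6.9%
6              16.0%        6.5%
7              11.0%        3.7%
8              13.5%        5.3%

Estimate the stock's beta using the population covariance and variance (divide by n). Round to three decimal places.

Mean R_i = (14.7 + 6.9 + 20.6 − 3.8 + 11.6 + 16.0 + 11.0 + 13.5) / 8 = 11.3125%
Mean R_m = (4.9 + 4.4 + 9.6 − 3.2 + 6.9 + 6.5 + 3.7 + 5.3) / 8 = 4.7625%
Σ(R_i − R̄_i)(R_m − R̄_m) = 177.5938  ⇒  Cov = 177.5938 / 8 = 22.1992
Σ(R_m − R̄_m)² = 95.9588  ⇒  Var(R_m) = 95.9588 / 8 = 11.9949
β = Cov / Var(R_m) = 22.1992 / 11.9949 = 1.8507

1.851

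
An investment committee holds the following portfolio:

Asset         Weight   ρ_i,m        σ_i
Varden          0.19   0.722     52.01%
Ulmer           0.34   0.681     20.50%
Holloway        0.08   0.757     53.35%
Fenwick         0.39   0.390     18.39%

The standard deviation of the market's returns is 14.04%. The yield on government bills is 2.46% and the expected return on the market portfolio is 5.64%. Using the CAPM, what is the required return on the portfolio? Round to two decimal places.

6.52%

β_Varden = 0.722 × 52.01% / 14.04% = 2.6746
β_Ulmer = 0.681 × 20.50% / 14.04% = 0.9943
β_Holloway = 0.757 × 53.35% / 14.04% = 2.8765
β_Fenwick = 0.390 × 18.39% / 14.04% = 0.5108
β_P = Σ w_i β_i = 0.19×2.6746 + 0.34×0.9943 + 0.08×2.8765 + 0.39×0.5108 = 1.2756
MRP = 5.64% − 2.46% = 3.18%
E(R_P) = R_f + β_P × MRP = 2.46% + 1.2756 × 3.18% = 6.52%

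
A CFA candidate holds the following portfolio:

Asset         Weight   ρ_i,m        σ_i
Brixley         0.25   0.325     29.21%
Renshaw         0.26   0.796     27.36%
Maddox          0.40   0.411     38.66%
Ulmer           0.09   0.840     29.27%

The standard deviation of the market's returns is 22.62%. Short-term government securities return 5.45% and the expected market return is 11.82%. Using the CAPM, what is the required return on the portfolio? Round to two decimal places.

10.13%

β_Brixley = 0.325 × 29.21% / 22.62% = 0.4197
β_Renshaw = 0.796 × 27.36% / 22.62% = 0.9628
β_Maddox = 0.411 × 38.66% / 22.62% = 0.7024
β_Ulmer = 0.840 × 29.27% / 22.62% = 1.0869
β_P = Σ w_i β_i = 0.25×0.4197 + 0.26×0.9628 + 0.40×0.7024 + 0.09×1.0869 = 0.7340
MRP = 11.82% − 5.45% = 6.37%
E(R_P) = R_f + β_P × MRP = 5.45% + 0.7340 × 6.37% = 10.13%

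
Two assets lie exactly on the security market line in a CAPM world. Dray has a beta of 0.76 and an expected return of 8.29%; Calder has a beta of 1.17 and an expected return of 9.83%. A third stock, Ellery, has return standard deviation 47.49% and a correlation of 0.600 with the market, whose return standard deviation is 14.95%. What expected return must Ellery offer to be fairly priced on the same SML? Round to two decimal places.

12.59%

MRP = (9.83% − 8.29%) / (1.17 − 0.76) = 3.7561%
R_f = 8.29% − 0.76 × 3.7561% = 5.4354%
β_Ellery = ρ·σ_i/σ_m = 0.600 × 47.49 / 14.95 = 1.9060
E(R_Ellery) = R_f + β × MRP = 5.4354% + 1.9060 × 3.7561% = 12.59%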